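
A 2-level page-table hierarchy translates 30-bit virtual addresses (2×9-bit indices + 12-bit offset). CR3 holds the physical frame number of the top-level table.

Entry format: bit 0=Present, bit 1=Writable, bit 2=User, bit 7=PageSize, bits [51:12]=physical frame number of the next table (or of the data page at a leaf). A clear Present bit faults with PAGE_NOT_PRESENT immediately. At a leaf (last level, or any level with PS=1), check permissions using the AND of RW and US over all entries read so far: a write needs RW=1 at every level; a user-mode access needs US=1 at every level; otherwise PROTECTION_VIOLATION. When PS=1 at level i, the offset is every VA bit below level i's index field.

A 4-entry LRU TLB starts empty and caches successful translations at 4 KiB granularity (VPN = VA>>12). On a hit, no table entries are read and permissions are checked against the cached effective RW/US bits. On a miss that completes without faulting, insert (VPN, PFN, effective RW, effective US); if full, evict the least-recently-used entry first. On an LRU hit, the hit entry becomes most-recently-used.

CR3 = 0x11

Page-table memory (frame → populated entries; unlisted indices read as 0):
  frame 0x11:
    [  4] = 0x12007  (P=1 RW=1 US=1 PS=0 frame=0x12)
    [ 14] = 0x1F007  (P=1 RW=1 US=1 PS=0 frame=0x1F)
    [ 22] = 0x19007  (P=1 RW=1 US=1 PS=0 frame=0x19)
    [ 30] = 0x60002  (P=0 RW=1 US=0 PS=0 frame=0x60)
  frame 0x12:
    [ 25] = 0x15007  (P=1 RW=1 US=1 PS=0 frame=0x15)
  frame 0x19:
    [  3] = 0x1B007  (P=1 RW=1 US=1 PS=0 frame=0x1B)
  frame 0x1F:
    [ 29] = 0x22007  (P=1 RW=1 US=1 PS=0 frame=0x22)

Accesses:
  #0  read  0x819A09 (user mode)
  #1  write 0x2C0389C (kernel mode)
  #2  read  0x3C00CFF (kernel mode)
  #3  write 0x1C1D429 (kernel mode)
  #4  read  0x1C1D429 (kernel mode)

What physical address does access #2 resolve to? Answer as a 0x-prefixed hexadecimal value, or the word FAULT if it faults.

Per-access translation:
#0 VA=0x819A09 (r,user):
  lvl0: tbl 0x11, slot 4 ⇒ 0x12007 (P1/RW1/US1/PS0)
  lvl1: tbl 0x12, slot 25 ⇒ 0x15007 (P1/RW1/US1/PS0)
  → PA=0x15A09  (2 entries read)
#1 VA=0x2C0389C (w,kernel):
  lvl0: tbl 0x11, slot 22 ⇒ 0x19007 (P1/RW1/US1/PS0)
  lvl1: tbl 0x19, slot 3 ⇒ 0x1B007 (P1/RW1/US1/PS0)
  → PA=0x1B89C  (2 entries read)
#2 VA=0x3C00CFF (r,kernel):
  lvl0: tbl 0x11, slot 30 ⇒ 0x60002 (P0/RW1/US0/PS0)
  ⇒ fault: PAGE_NOT_PRESENT  — 1 lookups
#3 VA=0x1C1D429 (w,kernel):
  lvl0: tbl 0x11, slot 14 ⇒ 0x1F007 (P1/RW1/US1/PS0)
  lvl1: tbl 0x1F, slot 29 ⇒ 0x22007 (P1/RW1/US1/PS0)
  → PA=0x22429  (2 entries read)
#4 VA=0x1C1D429 (r,kernel):
  TLB hit vpn=0x1C1D → PA=0x22429

Access #2 PA: FAULT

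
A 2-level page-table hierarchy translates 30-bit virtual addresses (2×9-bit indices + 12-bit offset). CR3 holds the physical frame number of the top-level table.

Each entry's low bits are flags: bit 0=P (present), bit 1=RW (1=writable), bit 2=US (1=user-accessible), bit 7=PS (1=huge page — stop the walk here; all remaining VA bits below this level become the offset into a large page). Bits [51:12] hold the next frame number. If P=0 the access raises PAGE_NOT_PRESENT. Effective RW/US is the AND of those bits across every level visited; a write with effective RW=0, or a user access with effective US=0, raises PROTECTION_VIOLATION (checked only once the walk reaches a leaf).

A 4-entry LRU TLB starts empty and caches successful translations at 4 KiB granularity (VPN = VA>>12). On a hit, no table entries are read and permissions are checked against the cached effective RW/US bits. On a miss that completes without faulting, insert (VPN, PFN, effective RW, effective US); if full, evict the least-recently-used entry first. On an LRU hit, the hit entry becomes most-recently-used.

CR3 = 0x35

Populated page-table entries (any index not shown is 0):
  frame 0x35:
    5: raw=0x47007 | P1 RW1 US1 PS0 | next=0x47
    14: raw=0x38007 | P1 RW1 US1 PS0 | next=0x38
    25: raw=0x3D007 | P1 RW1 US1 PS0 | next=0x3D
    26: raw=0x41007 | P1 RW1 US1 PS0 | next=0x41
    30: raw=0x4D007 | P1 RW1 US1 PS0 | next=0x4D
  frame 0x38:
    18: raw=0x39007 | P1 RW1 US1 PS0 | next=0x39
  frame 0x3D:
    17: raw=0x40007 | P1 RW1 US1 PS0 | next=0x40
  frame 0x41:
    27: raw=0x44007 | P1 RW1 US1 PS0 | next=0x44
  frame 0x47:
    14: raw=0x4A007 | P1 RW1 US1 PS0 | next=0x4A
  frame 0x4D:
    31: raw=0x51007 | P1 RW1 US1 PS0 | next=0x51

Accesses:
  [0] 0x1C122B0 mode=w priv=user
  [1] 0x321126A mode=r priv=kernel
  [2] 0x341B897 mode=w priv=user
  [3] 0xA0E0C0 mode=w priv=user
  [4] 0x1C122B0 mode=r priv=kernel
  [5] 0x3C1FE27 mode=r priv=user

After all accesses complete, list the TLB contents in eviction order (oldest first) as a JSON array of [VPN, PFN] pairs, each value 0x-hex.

Trace:
#0 VA=0x1C122B0 (w,user):
  lvl0: tbl 0x35, slot 14 ⇒ 0x38007 (P1/RW1/US1/PS0)
  lvl1: tbl 0x38, slot 18 ⇒ 0x39007 (P1/RW1/US1/PS0)
  ✓ 0x392B0  — 2 lookups
#1 VA=0x321126A (r,kernel):
  lvl0: tbl 0x35, slot 25 ⇒ 0x3D007 (P1/RW1/US1/PS0)
  lvl1: tbl 0x3D, slot 17 ⇒ 0x40007 (P1/RW1/US1/PS0)
  ✓ 0x4026A  — 2 lookups
#2 VA=0x341B897 (w,user):
  lvl0: tbl 0x35, slot 26 ⇒ 0x41007 (P1/RW1/US1/PS0)
  lvl1: tbl 0x41, slot 27 ⇒ 0x44007 (P1/RW1/US1/PS0)
  ✓ 0x44897  — 2 lookups
#3 VA=0xA0E0C0 (w,user):
  lvl0: tbl 0x35, slot 5 ⇒ 0x47007 (P1/RW1/US1/PS0)
  lvl1: tbl 0x47, slot 14 ⇒ 0x4A007 (P1/RW1/US1/PS0)
  ✓ 0x4A0C0  — 2 lookups
#4 VA=0x1C122B0 (r,kernel):
  TLB hit vpn=0x1C12 → PA=0x392B0
#5 VA=0x3C1FE27 (r,user):
  lvl0: tbl 0x35, slot 30 ⇒ 0x4D007 (P1/RW1/US1/PS0)
  lvl1: tbl 0x4D, slot 31 ⇒ 0x51007 (P1/RW1/US1/PS0)
  ✓ 0x51E27  — 2 lookups

TLB: [["0x341B", "0x44"], ["0xA0E", "0x4A"], ["0x1C12", "0x39"], ["0x3C1F", "0x51"]]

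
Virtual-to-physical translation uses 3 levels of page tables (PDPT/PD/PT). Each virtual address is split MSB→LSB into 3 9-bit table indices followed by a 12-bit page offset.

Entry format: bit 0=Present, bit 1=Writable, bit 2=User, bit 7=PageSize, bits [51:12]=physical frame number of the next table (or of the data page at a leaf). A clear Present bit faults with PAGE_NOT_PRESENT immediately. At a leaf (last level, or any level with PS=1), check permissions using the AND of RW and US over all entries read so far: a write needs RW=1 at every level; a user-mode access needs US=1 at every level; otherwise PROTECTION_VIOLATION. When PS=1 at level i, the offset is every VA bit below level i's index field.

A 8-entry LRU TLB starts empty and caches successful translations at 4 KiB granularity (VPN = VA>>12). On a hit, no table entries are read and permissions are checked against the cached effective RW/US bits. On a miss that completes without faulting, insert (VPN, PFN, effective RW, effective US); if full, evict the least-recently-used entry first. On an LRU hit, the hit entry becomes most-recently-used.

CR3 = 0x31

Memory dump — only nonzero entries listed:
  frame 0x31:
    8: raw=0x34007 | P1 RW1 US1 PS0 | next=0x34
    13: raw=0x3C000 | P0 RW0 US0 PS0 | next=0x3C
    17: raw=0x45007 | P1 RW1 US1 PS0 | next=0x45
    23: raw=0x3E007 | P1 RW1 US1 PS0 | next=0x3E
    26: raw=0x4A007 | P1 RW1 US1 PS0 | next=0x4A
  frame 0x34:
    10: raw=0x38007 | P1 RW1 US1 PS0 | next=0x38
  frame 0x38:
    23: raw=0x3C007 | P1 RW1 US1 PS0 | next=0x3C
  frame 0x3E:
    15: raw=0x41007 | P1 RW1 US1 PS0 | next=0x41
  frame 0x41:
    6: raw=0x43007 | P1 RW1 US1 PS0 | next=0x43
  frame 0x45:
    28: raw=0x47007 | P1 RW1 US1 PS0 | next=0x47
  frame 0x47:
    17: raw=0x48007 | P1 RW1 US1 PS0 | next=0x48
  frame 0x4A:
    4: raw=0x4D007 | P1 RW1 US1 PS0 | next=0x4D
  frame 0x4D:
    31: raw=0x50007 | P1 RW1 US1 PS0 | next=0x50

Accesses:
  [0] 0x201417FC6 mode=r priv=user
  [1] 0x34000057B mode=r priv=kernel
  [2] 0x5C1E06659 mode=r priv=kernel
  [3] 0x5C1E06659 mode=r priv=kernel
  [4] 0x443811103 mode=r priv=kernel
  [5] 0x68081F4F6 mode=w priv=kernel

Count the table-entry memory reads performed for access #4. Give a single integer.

Trace:
#0 VA=0x201417FC6 (r,user):
  L0 @0x31[8] → 0x34007  P=1,RW=1,US=1,PS=0
  L1 @0x34[10] → 0x38007  P=1,RW=1,US=1,PS=0
  L2 @0x38[23] → 0x3C007  P=1,RW=1,US=1,PS=0
  ⇒ phys 0x3CFC6  [3 reads]
#1 VA=0x34000057B (r,kernel):
  L0 @0x31[13] → 0x3C000  P=0,RW=0,US=0,PS=0
  ⇒ fault: PAGE_NOT_PRESENT  — 1 lookups
#2 VA=0x5C1E06659 (r,kernel):
  L0 @0x31[23] → 0x3E007  P=1,RW=1,US=1,PS=0
  L1 @0x3E[15] → 0x41007  P=1,RW=1,US=1,PS=0
  L2 @0x41[6] → 0x43007  P=1,RW=1,US=1,PS=0
  ⇒ phys 0x43659  [3 reads]
#3 VA=0x5C1E06659 (r,kernel):
  TLB hit vpn=0x5C1E06 → PA=0x43659
#4 VA=0x443811103 (r,kernel):
  L0 @0x31[17] → 0x45007  P=1,RW=1,US=1,PS=0
  L1 @0x45[28] → 0x47007  P=1,RW=1,US=1,PS=0
  L2 @0x47[17] → 0x48007  P=1,RW=1,US=1,PS=0
  ⇒ phys 0x48103  [3 reads]
#5 VA=0x68081F4F6 (w,kernel):
  L0 @0x31[26] → 0x4A007  P=1,RW=1,US=1,PS=0
  L1 @0x4A[4] → 0x4D007  P=1,RW=1,US=1,PS=0
  L2 @0x4D[31] → 0x50007  P=1,RW=1,US=1,PS=0
  ⇒ phys 0x504F6  [3 reads]

Entries read for #4: 3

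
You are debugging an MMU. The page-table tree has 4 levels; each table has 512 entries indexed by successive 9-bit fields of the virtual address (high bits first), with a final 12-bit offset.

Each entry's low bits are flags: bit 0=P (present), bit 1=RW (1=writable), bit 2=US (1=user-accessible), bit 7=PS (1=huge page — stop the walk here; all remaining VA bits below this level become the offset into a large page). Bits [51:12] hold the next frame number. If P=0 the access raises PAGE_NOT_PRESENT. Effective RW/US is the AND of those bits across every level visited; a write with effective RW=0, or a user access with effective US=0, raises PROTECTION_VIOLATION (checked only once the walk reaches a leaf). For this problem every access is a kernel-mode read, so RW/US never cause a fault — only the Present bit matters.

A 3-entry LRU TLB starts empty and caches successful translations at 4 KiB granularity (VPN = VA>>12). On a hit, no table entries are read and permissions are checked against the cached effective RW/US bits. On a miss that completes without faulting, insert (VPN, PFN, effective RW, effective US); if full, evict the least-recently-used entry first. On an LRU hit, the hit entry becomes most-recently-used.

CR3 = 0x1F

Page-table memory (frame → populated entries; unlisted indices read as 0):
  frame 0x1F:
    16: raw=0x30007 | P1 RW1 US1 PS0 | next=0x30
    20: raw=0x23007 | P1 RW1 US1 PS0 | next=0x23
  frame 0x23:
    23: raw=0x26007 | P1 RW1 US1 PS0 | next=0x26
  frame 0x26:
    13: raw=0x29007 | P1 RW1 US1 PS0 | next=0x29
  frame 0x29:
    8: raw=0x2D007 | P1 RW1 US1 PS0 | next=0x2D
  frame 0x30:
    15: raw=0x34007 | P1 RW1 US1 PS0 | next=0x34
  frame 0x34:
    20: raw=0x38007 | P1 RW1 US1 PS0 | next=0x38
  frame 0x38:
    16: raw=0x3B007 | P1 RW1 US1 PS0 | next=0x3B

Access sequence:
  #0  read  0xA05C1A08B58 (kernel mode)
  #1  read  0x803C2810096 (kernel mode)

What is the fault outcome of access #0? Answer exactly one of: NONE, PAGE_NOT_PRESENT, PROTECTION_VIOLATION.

Walk each access:
#0 VA=0xA05C1A08B58 (r,kernel):
  L0: frame=0x1F idx=20 entry=0x23007 [P=1 RW=1 US=1 PS=0]
  L1: frame=0x23 idx=23 entry=0x26007 [P=1 RW=1 US=1 PS=0]
  L2: frame=0x26 idx=13 entry=0x29007 [P=1 RW=1 US=1 PS=0]
  L3: frame=0x29 idx=8 entry=0x2D007 [P=1 RW=1 US=1 PS=0]
  ⇒ phys 0x2DB58  [4 reads]
#1 VA=0x803C2810096 (r,kernel):
  L0: frame=0x1F idx=16 entry=0x30007 [P=1 RW=1 US=1 PS=0]
  L1: frame=0x30 idx=15 entry=0x34007 [P=1 RW=1 US=1 PS=0]
  L2: frame=0x34 idx=20 entry=0x38007 [P=1 RW=1 US=1 PS=0]
  L3: frame=0x38 idx=16 entry=0x3B007 [P=1 RW=1 US=1 PS=0]
  ⇒ phys 0x3B096  [4 reads]

Access #0 fault: NONE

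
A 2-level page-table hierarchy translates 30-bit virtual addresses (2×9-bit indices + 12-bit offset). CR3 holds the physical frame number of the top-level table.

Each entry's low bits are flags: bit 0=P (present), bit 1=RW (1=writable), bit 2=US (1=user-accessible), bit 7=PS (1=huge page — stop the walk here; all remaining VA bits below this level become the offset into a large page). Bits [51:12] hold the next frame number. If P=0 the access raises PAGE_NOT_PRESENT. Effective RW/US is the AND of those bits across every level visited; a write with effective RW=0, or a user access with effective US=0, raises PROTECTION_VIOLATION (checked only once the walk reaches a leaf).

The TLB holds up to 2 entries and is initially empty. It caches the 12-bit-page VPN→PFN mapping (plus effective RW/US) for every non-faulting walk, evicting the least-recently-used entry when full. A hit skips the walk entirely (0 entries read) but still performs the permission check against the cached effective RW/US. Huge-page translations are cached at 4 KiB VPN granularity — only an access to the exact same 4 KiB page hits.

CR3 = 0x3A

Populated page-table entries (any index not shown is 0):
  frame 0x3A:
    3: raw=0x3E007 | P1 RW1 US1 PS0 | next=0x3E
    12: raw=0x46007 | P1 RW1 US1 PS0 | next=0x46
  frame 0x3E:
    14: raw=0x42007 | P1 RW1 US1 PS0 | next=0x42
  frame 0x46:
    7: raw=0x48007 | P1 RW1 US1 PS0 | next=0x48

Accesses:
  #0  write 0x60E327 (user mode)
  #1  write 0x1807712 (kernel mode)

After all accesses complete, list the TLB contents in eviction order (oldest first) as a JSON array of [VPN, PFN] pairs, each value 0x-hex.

Walk each access:
#0 VA=0x60E327 (w,user):
  L0 @0x3A[3] → 0x3E007  P=1,RW=1,US=1,PS=0
  L1 @0x3E[14] → 0x42007  P=1,RW=1,US=1,PS=0
  ✓ 0x42327  — 2 lookups
#1 VA=0x1807712 (w,kernel):
  L0 @0x3A[12] → 0x46007  P=1,RW=1,US=1,PS=0
  L1 @0x46[7] → 0x48007  P=1,RW=1,US=1,PS=0
  ✓ 0x48712  — 2 lookups

TLB: [["0x60E", "0x42"], ["0x1807", "0x48"]]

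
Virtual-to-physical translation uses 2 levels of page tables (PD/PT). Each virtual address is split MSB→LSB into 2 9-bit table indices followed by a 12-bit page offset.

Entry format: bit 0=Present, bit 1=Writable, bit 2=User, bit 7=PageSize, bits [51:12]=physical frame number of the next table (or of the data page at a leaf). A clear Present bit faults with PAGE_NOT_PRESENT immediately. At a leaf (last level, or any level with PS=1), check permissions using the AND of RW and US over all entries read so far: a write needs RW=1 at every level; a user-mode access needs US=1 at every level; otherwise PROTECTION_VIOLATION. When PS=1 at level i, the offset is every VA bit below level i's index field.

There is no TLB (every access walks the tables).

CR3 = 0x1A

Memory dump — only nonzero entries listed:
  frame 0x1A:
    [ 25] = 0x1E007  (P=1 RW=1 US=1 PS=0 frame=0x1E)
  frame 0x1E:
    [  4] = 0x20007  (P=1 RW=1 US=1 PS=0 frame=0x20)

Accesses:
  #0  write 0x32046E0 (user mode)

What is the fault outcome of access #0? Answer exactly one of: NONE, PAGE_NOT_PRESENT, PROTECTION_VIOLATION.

Walk each access:
#0 VA=0x32046E0 (w,user):
  [0] read 0x1A idx=25: raw=0x1E007 flags P=1 W=1 U=1 S=0
  [1] read 0x1E idx=4: raw=0x20007 flags P=1 W=1 U=1 S=0
  ✓ 0x206E0  — 2 lookups

Access #0 fault: NONE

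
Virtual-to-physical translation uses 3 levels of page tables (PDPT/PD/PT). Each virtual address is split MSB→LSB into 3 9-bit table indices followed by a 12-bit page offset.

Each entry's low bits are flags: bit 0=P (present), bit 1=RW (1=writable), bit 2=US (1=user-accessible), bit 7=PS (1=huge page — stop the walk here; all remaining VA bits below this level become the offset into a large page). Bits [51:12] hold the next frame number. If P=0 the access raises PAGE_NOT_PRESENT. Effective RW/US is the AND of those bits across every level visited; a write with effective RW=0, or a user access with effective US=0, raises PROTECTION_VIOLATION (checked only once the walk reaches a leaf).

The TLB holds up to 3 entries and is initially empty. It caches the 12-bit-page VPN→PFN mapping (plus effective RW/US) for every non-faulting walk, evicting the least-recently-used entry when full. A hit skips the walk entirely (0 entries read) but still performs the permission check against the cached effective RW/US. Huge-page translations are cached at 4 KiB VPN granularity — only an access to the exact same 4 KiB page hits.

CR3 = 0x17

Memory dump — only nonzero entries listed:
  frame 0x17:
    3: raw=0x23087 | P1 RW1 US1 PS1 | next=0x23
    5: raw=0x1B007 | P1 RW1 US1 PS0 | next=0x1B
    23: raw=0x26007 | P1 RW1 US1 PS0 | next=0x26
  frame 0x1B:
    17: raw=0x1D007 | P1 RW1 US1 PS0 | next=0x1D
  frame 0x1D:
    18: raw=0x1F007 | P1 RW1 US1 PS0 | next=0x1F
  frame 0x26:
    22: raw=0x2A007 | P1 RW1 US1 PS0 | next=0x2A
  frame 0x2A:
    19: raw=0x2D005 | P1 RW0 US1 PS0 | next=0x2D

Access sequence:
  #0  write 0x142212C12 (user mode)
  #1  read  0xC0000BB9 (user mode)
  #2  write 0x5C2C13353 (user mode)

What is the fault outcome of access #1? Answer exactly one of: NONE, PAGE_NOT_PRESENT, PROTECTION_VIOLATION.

Trace:
#0 VA=0x142212C12 (w,user):
  L0: frame=0x17 idx=5 entry=0x1B007 [P=1 RW=1 US=1 PS=0]
  L1: frame=0x1B idx=17 entry=0x1D007 [P=1 RW=1 US=1 PS=0]
  L2: frame=0x1D idx=18 entry=0x1F007 [P=1 RW=1 US=1 PS=0]
  ✓ 0x1FC12  — 3 lookups
#1 VA=0xC0000BB9 (r,user):
  L0: frame=0x17 idx=3 entry=0x23087 [P=1 RW=1 US=1 PS=1]
  ✓ 0x23BB9 (huge @L0)  — 1 lookups
#2 VA=0x5C2C13353 (w,user):
  L0: frame=0x17 idx=23 entry=0x26007 [P=1 RW=1 US=1 PS=0]
  L1: frame=0x26 idx=22 entry=0x2A007 [P=1 RW=1 US=1 PS=0]
  L2: frame=0x2A idx=19 entry=0x2D005 [P=1 RW=0 US=1 PS=0]
  → PROTECTION_VIOLATION  (3 entries read)

Access #1 fault: NONE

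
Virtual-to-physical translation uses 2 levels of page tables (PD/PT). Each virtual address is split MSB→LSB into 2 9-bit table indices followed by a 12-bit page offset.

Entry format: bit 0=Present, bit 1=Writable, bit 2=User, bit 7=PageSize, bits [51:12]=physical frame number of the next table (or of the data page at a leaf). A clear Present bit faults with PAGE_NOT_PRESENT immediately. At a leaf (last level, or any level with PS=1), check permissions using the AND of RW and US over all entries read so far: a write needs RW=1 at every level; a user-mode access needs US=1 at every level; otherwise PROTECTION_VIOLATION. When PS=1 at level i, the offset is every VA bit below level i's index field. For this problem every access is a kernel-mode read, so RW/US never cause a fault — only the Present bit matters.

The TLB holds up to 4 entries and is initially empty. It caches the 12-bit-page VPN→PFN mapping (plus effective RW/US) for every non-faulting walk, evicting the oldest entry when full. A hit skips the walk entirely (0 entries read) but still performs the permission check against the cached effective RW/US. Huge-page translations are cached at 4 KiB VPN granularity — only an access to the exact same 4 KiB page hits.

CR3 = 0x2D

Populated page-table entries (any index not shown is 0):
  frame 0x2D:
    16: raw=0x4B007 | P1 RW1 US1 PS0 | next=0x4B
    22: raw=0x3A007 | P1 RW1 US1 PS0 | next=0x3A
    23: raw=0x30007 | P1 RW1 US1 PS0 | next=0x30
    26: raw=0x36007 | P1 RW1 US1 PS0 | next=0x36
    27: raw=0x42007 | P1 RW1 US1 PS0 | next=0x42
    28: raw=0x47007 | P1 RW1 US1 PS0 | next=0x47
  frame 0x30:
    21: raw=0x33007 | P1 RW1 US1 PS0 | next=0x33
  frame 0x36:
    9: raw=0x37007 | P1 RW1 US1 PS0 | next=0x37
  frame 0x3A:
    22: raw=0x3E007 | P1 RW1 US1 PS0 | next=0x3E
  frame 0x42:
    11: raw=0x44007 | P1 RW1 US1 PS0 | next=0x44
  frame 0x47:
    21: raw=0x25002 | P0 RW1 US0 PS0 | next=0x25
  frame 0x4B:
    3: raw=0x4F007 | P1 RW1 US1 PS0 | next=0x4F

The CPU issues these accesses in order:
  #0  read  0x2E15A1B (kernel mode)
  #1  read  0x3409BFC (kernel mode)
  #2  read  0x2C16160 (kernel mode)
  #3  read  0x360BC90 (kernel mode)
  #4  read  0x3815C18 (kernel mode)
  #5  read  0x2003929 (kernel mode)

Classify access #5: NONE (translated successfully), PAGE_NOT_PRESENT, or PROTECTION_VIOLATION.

Walk each access:
#0 VA=0x2E15A1B (r,kernel):
  [0] read 0x2D idx=23: raw=0x30007 flags P=1 W=1 U=1 S=0
  [1] read 0x30 idx=21: raw=0x33007 flags P=1 W=1 U=1 S=0
  ⇒ phys 0x33A1B  [2 reads]
#1 VA=0x3409BFC (r,kernel):
  [0] read 0x2D idx=26: raw=0x36007 flags P=1 W=1 U=1 S=0
  [1] read 0x36 idx=9: raw=0x37007 flags P=1 W=1 U=1 S=0
  ⇒ phys 0x37BFC  [2 reads]
#2 VA=0x2C16160 (r,kernel):
  [0] read 0x2D idx=22: raw=0x3A007 flags P=1 W=1 U=1 S=0
  [1] read 0x3A idx=22: raw=0x3E007 flags P=1 W=1 U=1 S=0
  ⇒ phys 0x3E160  [2 reads]
#3 VA=0x360BC90 (r,kernel):
  [0] read 0x2D idx=27: raw=0x42007 flags P=1 W=1 U=1 S=0
  [1] read 0x42 idx=11: raw=0x44007 flags P=1 W=1 U=1 S=0
  ⇒ phys 0x44C90  [2 reads]
#4 VA=0x3815C18 (r,kernel):
  [0] read 0x2D idx=28: raw=0x47007 flags P=1 W=1 U=1 S=0
  [1] read 0x47 idx=21: raw=0x25002 flags P=0 W=1 U=0 S=0
  ✗ PAGE_NOT_PRESENT  [2 reads]
#5 VA=0x2003929 (r,kernel):
  [0] read 0x2D idx=16: raw=0x4B007 flags P=1 W=1 U=1 S=0
  [1] read 0x4B idx=3: raw=0x4F007 flags P=1 W=1 U=1 S=0
  ⇒ phys 0x4F929  [2 reads]

Access #5 fault: NONE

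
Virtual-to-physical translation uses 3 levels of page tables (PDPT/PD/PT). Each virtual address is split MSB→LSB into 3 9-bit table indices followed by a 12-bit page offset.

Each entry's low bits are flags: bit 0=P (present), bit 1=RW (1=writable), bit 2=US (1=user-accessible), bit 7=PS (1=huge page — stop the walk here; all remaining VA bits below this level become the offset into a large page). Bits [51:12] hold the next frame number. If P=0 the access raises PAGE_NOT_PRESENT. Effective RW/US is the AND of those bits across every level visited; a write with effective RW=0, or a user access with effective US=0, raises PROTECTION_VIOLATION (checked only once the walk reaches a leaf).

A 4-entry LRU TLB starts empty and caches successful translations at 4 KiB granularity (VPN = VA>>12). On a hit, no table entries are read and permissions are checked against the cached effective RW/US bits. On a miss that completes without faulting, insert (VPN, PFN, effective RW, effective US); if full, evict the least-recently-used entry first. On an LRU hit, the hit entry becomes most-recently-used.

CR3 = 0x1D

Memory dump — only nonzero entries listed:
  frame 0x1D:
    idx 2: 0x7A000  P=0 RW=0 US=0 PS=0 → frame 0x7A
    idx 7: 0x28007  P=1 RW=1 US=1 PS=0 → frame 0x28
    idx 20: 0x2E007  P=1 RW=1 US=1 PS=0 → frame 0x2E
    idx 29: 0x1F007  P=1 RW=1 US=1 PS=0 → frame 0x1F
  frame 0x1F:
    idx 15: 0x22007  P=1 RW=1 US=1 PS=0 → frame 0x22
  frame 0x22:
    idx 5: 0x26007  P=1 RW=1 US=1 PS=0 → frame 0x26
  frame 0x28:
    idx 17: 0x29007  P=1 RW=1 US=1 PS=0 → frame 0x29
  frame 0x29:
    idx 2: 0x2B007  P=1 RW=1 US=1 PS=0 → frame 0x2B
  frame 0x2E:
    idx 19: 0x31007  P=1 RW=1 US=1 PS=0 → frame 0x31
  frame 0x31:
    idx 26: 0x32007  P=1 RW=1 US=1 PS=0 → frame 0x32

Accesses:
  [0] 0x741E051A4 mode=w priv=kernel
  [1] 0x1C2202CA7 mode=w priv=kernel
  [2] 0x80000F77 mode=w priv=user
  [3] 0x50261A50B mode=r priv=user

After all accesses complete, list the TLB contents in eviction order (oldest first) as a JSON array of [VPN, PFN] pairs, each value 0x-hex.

Walk each access:
#0 VA=0x741E051A4 (w,kernel):
  L0 @0x1D[29] → 0x1F007  P=1,RW=1,US=1,PS=0
  L1 @0x1F[15] → 0x22007  P=1,RW=1,US=1,PS=0
  L2 @0x22[5] → 0x26007  P=1,RW=1,US=1,PS=0
  ⇒ phys 0x261A4  [3 reads]
#1 VA=0x1C2202CA7 (w,kernel):
  L0 @0x1D[7] → 0x28007  P=1,RW=1,US=1,PS=0
  L1 @0x28[17] → 0x29007  P=1,RW=1,US=1,PS=0
  L2 @0x29[2] → 0x2B007  P=1,RW=1,US=1,PS=0
  ⇒ phys 0x2BCA7  [3 reads]
#2 VA=0x80000F77 (w,user):
  L0 @0x1D[2] → 0x7A000  P=0,RW=0,US=0,PS=0
  → PAGE_NOT_PRESENT  (1 entries read)
#3 VA=0x50261A50B (r,user):
  L0 @0x1D[20] → 0x2E007  P=1,RW=1,US=1,PS=0
  L1 @0x2E[19] → 0x31007  P=1,RW=1,US=1,PS=0
  L2 @0x31[26] → 0x32007  P=1,RW=1,US=1,PS=0
  ⇒ phys 0x3250B  [3 reads]

TLB: [["0x741E05", "0x26"], ["0x1C2202", "0x2B"], ["0x50261A", "0x32"]]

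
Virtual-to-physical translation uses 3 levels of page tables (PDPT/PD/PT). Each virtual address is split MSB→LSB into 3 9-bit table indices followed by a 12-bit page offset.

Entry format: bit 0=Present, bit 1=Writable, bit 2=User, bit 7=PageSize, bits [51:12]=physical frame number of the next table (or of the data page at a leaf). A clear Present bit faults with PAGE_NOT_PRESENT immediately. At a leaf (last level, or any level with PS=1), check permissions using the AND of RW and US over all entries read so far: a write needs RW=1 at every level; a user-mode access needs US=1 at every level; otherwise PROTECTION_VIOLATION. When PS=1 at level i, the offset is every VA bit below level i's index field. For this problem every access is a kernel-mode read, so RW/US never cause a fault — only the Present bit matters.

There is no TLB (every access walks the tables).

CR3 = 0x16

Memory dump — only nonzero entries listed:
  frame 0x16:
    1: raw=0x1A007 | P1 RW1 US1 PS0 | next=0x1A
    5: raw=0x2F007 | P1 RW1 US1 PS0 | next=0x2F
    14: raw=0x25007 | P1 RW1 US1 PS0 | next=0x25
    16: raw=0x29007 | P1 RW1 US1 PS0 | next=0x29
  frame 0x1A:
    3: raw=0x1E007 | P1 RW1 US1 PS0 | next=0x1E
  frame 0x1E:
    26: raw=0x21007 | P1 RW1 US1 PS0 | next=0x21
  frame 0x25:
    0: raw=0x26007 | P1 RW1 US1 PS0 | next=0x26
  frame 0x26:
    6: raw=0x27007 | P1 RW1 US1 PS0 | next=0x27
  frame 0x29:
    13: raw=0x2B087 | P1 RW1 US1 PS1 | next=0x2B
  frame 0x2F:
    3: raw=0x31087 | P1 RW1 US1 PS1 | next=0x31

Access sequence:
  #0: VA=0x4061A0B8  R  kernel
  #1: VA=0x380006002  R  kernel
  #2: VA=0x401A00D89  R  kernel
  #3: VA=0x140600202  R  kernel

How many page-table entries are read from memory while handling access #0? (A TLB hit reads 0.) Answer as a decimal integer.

Trace:
#0 VA=0x4061A0B8 (r,kernel):
  L0 @0x16[1] → 0x1A007  P=1,RW=1,US=1,PS=0
  L1 @0x1A[3] → 0x1E007  P=1,RW=1,US=1,PS=0
  L2 @0x1E[26] → 0x21007  P=1,RW=1,US=1,PS=0
  → PA=0x210B8  (3 entries read)
#1 VA=0x380006002 (r,kernel):
  L0 @0x16[14] → 0x25007  P=1,RW=1,US=1,PS=0
  L1 @0x25[0] → 0x26007  P=1,RW=1,US=1,PS=0
  L2 @0x26[6] → 0x27007  P=1,RW=1,US=1,PS=0
  → PA=0x27002  (3 entries read)
#2 VA=0x401A00D89 (r,kernel):
  L0 @0x16[16] → 0x29007  P=1,RW=1,US=1,PS=0
  L1 @0x29[13] → 0x2B087  P=1,RW=1,US=1,PS=1
  → PA=0x2BD89 (huge @L1)  (2 entries read)
#3 VA=0x140600202 (r,kernel):
  L0 @0x16[5] → 0x2F007  P=1,RW=1,US=1,PS=0
  L1 @0x2F[3] → 0x31087  P=1,RW=1,US=1,PS=1
  → PA=0x31202 (huge @L1)  (2 entries read)

Entries read for #0: 3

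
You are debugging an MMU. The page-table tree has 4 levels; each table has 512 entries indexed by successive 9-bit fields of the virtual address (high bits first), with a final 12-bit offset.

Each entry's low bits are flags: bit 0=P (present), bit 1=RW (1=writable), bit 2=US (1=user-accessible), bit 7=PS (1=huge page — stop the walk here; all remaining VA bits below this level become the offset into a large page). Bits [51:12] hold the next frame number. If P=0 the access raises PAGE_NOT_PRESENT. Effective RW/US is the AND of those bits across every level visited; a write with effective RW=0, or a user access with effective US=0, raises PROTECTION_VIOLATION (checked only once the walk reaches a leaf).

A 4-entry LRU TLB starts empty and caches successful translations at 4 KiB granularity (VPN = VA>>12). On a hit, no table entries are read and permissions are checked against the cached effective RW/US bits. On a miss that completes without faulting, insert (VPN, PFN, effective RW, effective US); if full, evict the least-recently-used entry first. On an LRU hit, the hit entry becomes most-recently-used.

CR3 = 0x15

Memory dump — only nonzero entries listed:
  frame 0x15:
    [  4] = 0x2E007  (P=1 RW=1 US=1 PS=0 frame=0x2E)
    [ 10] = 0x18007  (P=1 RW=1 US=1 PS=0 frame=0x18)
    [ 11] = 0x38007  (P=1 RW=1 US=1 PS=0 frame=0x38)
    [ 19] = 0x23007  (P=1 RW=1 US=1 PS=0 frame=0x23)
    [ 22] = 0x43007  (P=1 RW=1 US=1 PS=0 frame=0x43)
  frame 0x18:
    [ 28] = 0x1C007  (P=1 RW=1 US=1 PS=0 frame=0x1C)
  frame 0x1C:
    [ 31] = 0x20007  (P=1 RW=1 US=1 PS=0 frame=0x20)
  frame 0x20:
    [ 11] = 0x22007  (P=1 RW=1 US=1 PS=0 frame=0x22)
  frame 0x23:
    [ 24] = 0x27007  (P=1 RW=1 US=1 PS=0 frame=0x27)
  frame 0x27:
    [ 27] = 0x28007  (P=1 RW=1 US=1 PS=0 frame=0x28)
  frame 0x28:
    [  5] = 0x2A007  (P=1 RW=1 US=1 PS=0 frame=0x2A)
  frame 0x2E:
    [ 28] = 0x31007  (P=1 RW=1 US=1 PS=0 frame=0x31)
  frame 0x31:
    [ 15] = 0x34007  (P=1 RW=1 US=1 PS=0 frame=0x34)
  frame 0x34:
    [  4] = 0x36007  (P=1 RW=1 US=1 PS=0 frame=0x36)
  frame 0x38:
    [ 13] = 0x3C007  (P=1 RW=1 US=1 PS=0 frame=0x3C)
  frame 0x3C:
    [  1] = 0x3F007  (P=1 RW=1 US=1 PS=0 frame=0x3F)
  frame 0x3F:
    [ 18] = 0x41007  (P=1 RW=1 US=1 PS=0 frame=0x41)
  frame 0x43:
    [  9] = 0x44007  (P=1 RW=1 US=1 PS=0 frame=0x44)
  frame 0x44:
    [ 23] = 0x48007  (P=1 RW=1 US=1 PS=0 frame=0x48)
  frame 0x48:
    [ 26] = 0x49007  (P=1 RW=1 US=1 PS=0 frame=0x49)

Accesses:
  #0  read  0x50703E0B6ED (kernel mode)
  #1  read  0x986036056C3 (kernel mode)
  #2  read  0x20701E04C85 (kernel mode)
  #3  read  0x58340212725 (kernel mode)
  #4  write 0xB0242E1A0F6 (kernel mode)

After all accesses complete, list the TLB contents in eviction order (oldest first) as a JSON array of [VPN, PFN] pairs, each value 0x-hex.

Per-access translation:
#0 VA=0x50703E0B6ED (r,kernel):
  [0] read 0x15 idx=10: raw=0x18007 flags P=1 W=1 U=1 S=0
  [1] read 0x18 idx=28: raw=0x1C007 flags P=1 W=1 U=1 S=0
  [2] read 0x1C idx=31: raw=0x20007 flags P=1 W=1 U=1 S=0
  [3] read 0x20 idx=11: raw=0x22007 flags P=1 W=1 U=1 S=0
  ✓ 0x226ED  — 4 lookups
#1 VA=0x986036056C3 (r,kernel):
  [0] read 0x15 idx=19: raw=0x23007 flags P=1 W=1 U=1 S=0
  [1] read 0x23 idx=24: raw=0x27007 flags P=1 W=1 U=1 S=0
  [2] read 0x27 idx=27: raw=0x28007 flags P=1 W=1 U=1 S=0
  [3] read 0x28 idx=5: raw=0x2A007 flags P=1 W=1 U=1 S=0
  ✓ 0x2A6C3  — 4 lookups
#2 VA=0x20701E04C85 (r,kernel):
  [0] read 0x15 idx=4: raw=0x2E007 flags P=1 W=1 U=1 S=0
  [1] read 0x2E idx=28: raw=0x31007 flags P=1 W=1 U=1 S=0
  [2] read 0x31 idx=15: raw=0x34007 flags P=1 W=1 U=1 S=0
  [3] read 0x34 idx=4: raw=0x36007 flags P=1 W=1 U=1 S=0
  ✓ 0x36C85  — 4 lookups
#3 VA=0x58340212725 (r,kernel):
  [0] read 0x15 idx=11: raw=0x38007 flags P=1 W=1 U=1 S=0
  [1] read 0x38 idx=13: raw=0x3C007 flags P=1 W=1 U=1 S=0
  [2] read 0x3C idx=1: raw=0x3F007 flags P=1 W=1 U=1 S=0
  [3] read 0x3F idx=18: raw=0x41007 flags P=1 W=1 U=1 S=0
  ✓ 0x41725  — 4 lookups
#4 VA=0xB0242E1A0F6 (w,kernel):
  [0] read 0x15 idx=22: raw=0x43007 flags P=1 W=1 U=1 S=0
  [1] read 0x43 idx=9: raw=0x44007 flags P=1 W=1 U=1 S=0
  [2] read 0x44 idx=23: raw=0x48007 flags P=1 W=1 U=1 S=0
  [3] read 0x48 idx=26: raw=0x49007 flags P=1 W=1 U=1 S=0
  ✓ 0x490F6  — 4 lookups

TLB: [["0x98603605", "0x2A"], ["0x20701E04", "0x36"], ["0x58340212", "0x41"], ["0xB0242E1A", "0x49"]]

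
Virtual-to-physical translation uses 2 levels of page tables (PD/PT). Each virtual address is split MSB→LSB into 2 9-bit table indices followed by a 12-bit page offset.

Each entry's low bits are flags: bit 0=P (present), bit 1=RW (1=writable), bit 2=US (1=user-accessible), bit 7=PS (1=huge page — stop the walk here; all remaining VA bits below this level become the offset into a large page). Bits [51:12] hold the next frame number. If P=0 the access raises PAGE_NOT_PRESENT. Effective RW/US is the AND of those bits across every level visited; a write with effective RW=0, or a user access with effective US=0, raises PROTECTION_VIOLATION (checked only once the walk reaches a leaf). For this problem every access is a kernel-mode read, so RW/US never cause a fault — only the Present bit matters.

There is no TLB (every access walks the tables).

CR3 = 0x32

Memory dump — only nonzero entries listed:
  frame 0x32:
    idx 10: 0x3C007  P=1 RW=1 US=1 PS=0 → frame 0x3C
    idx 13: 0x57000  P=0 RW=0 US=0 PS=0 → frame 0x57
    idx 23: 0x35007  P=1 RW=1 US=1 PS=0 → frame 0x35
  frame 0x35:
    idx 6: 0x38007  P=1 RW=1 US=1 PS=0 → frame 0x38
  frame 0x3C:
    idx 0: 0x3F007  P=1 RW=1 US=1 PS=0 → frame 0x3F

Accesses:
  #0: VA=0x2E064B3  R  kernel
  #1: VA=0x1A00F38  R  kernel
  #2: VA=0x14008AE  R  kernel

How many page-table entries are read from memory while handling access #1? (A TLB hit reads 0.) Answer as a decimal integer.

Trace:
#0 VA=0x2E064B3 (r,kernel):
  L0: frame=0x32 idx=23 entry=0x35007 [P=1 RW=1 US=1 PS=0]
  L1: frame=0x35 idx=6 entry=0x38007 [P=1 RW=1 US=1 PS=0]
  ✓ 0x384B3  — 2 lookups
#1 VA=0x1A00F38 (r,kernel):
  L0: frame=0x32 idx=13 entry=0x57000 [P=0 RW=0 US=0 PS=0]
  → PAGE_NOT_PRESENT  (1 entries read)
#2 VA=0x14008AE (r,kernel):
  L0: frame=0x32 idx=10 entry=0x3C007 [P=1 RW=1 US=1 PS=0]
  L1: frame=0x3C idx=0 entry=0x3F007 [P=1 RW=1 US=1 PS=0]
  ✓ 0x3F8AE  — 2 lookups

Entries read for #1: 1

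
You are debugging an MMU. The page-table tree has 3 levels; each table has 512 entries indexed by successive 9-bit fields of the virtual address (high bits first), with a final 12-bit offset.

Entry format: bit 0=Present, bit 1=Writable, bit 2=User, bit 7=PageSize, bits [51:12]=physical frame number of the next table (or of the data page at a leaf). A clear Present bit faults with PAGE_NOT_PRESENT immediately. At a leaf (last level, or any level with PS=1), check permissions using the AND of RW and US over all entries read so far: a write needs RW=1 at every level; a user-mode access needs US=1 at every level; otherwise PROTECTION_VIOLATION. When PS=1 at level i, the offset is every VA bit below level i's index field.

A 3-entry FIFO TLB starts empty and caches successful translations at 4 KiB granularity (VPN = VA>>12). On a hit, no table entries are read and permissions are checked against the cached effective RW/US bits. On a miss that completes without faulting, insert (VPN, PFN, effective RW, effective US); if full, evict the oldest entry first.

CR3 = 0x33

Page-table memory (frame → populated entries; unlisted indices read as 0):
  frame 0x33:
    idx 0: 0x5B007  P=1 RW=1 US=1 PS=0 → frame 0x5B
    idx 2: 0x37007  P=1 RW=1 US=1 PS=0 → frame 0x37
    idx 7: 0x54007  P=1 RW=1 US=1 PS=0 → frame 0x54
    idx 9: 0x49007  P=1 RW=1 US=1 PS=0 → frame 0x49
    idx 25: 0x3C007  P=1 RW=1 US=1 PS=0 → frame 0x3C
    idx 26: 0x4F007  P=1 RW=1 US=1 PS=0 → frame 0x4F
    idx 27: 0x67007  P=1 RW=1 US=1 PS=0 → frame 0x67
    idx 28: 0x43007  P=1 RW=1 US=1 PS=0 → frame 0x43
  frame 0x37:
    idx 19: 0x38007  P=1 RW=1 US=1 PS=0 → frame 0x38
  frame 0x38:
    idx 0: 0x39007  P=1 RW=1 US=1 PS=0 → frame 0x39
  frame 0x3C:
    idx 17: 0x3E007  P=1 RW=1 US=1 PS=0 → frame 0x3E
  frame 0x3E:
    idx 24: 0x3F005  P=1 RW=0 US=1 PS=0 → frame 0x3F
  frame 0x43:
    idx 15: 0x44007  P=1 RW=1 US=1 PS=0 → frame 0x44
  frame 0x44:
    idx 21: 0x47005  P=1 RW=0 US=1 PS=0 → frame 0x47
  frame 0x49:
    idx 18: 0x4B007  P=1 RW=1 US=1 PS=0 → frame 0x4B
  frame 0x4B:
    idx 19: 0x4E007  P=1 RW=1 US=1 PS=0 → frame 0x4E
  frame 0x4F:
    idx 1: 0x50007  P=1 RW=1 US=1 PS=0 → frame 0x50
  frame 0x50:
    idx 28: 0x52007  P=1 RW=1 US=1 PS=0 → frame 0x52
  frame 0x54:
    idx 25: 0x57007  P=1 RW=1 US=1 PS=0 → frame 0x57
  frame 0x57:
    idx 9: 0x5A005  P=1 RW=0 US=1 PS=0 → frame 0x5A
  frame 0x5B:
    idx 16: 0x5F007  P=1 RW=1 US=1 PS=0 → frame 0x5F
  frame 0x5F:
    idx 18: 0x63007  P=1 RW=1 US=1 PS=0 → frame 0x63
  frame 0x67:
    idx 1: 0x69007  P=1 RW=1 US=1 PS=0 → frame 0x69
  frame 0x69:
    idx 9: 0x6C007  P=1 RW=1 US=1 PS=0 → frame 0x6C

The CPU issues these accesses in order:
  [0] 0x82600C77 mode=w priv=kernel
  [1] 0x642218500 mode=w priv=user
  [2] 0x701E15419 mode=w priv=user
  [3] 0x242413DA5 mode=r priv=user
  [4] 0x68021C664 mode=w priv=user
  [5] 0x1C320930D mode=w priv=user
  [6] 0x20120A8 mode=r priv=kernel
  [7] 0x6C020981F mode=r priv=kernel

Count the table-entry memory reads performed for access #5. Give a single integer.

Per-access translation:
#0 VA=0x82600C77 (w,kernel):
  L0 @0x33[2] → 0x37007  P=1,RW=1,US=1,PS=0
  L1 @0x37[19] → 0x38007  P=1,RW=1,US=1,PS=0
  L2 @0x38[0] → 0x39007  P=1,RW=1,US=1,PS=0
  ✓ 0x39C77  — 3 lookups
#1 VA=0x642218500 (w,user):
  L0 @0x33[25] → 0x3C007  P=1,RW=1,US=1,PS=0
  L1 @0x3C[17] → 0x3E007  P=1,RW=1,US=1,PS=0
  L2 @0x3E[24] → 0x3F005  P=1,RW=0,US=1,PS=0
  → PROTECTION_VIOLATION  (3 entries read)
#2 VA=0x701E15419 (w,user):
  L0 @0x33[28] → 0x43007  P=1,RW=1,US=1,PS=0
  L1 @0x43[15] → 0x44007  P=1,RW=1,US=1,PS=0
  L2 @0x44[21] → 0x47005  P=1,RW=0,US=1,PS=0
  → PROTECTION_VIOLATION  (3 entries read)
#3 VA=0x242413DA5 (r,user):
  L0 @0x33[9] → 0x49007  P=1,RW=1,US=1,PS=0
  L1 @0x49[18] → 0x4B007  P=1,RW=1,US=1,PS=0
  L2 @0x4B[19] → 0x4E007  P=1,RW=1,US=1,PS=0
  ✓ 0x4EDA5  — 3 lookups
#4 VA=0x68021C664 (w,user):
  L0 @0x33[26] → 0x4F007  P=1,RW=1,US=1,PS=0
  L1 @0x4F[1] → 0x50007  P=1,RW=1,US=1,PS=0
  L2 @0x50[28] → 0x52007  P=1,RW=1,US=1,PS=0
  ✓ 0x52664  — 3 lookups
#5 VA=0x1C320930D (w,user):
  L0 @0x33[7] → 0x54007  P=1,RW=1,US=1,PS=0
  L1 @0x54[25] → 0x57007  P=1,RW=1,US=1,PS=0
  L2 @0x57[9] → 0x5A005  P=1,RW=0,US=1,PS=0
  → PROTECTION_VIOLATION  (3 entries read)
#6 VA=0x20120A8 (r,kernel):
  L0 @0x33[0] → 0x5B007  P=1,RW=1,US=1,PS=0
  L1 @0x5B[16] → 0x5F007  P=1,RW=1,US=1,PS=0
  L2 @0x5F[18] → 0x63007  P=1,RW=1,US=1,PS=0
  ✓ 0x630A8  — 3 lookups
#7 VA=0x6C020981F (r,kernel):
  L0 @0x33[27] → 0x67007  P=1,RW=1,US=1,PS=0
  L1 @0x67[1] → 0x69007  P=1,RW=1,US=1,PS=0
  L2 @0x69[9] → 0x6C007  P=1,RW=1,US=1,PS=0
  ✓ 0x6C81F  — 3 lookups

Entries read for #5: 3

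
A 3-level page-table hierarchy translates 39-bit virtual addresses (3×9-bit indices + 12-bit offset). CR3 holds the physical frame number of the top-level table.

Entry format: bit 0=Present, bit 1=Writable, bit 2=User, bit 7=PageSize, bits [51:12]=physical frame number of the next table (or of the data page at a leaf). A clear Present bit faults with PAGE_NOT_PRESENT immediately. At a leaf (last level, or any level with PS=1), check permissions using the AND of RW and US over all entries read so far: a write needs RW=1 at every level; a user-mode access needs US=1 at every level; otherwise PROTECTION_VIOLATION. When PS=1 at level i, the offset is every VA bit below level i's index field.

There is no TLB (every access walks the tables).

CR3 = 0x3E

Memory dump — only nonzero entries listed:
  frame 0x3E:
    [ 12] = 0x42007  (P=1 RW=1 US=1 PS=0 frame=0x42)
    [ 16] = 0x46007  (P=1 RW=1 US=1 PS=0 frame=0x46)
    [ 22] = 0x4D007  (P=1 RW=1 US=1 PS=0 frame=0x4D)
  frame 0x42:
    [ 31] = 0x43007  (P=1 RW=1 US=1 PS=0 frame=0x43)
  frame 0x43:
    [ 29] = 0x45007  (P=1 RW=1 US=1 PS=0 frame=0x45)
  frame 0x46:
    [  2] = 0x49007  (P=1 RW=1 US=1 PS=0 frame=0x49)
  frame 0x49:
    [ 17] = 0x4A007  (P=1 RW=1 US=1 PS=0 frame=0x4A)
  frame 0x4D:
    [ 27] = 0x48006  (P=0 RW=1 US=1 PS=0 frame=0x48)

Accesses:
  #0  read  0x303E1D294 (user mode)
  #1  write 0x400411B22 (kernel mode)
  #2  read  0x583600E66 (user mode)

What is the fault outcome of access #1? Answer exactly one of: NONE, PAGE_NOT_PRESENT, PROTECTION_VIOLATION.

Walk each access:
#0 VA=0x303E1D294 (r,user):
  L0: frame=0x3E idx=12 entry=0x42007 [P=1 RW=1 US=1 PS=0]
  L1: frame=0x42 idx=31 entry=0x43007 [P=1 RW=1 US=1 PS=0]
  L2: frame=0x43 idx=29 entry=0x45007 [P=1 RW=1 US=1 PS=0]
  ✓ 0x45294  — 3 lookups
#1 VA=0x400411B22 (w,kernel):
  L0: frame=0x3E idx=16 entry=0x46007 [P=1 RW=1 US=1 PS=0]
  L1: frame=0x46 idx=2 entry=0x49007 [P=1 RW=1 US=1 PS=0]
  L2: frame=0x49 idx=17 entry=0x4A007 [P=1 RW=1 US=1 PS=0]
  ✓ 0x4AB22  — 3 lookups
#2 VA=0x583600E66 (r,user):
  L0: frame=0x3E idx=22 entry=0x4D007 [P=1 RW=1 US=1 PS=0]
  L1: frame=0x4D idx=27 entry=0x48006 [P=0 RW=1 US=1 PS=0]
  ⇒ fault: PAGE_NOT_PRESENT  — 2 lookups

Access #1 fault: NONE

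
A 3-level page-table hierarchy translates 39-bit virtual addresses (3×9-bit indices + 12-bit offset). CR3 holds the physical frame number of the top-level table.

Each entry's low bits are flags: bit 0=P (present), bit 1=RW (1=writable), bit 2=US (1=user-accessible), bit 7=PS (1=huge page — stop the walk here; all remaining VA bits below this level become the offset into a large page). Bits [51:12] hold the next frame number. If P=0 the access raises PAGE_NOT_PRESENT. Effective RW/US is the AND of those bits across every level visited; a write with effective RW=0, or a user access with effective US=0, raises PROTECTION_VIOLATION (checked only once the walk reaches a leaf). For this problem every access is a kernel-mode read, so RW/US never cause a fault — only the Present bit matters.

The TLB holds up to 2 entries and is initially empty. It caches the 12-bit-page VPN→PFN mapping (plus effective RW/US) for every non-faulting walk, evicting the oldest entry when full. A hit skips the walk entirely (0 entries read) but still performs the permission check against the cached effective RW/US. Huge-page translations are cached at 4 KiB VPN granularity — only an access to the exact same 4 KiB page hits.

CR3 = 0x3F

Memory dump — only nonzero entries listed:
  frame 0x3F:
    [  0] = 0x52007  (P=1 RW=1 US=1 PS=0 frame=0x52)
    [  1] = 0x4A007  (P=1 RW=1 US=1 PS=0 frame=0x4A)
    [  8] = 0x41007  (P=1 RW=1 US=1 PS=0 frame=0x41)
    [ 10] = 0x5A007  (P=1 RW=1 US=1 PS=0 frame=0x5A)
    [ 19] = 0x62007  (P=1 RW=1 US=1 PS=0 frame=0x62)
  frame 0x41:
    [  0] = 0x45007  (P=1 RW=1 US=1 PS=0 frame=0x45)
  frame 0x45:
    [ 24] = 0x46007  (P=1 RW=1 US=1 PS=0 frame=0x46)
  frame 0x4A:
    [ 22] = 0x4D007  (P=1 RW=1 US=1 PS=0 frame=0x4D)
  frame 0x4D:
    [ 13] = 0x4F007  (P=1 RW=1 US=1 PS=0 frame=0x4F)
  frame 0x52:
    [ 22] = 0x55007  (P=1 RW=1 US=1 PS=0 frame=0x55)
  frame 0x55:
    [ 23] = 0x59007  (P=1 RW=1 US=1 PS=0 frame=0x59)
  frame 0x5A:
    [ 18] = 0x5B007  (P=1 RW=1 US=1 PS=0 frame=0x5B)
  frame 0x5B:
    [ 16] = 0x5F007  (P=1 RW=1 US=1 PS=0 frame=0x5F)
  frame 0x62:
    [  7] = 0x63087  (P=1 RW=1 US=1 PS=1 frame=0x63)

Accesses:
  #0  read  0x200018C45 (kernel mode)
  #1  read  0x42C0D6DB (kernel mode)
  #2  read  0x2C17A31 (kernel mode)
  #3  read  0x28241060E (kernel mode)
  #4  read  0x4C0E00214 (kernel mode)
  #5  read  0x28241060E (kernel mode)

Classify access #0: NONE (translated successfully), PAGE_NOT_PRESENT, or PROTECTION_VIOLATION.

Per-access translation:
#0 VA=0x200018C45 (r,kernel):
  L0 @0x3F[8] → 0x41007  P=1,RW=1,US=1,PS=0
  L1 @0x41[0] → 0x45007  P=1,RW=1,US=1,PS=0
  L2 @0x45[24] → 0x46007  P=1,RW=1,US=1,PS=0
  ✓ 0x46C45  — 3 lookups
#1 VA=0x42C0D6DB (r,kernel):
  L0 @0x3F[1] → 0x4A007  P=1,RW=1,US=1,PS=0
  L1 @0x4A[22] → 0x4D007  P=1,RW=1,US=1,PS=0
  L2 @0x4D[13] → 0x4F007  P=1,RW=1,US=1,PS=0
  ✓ 0x4F6DB  — 3 lookups
#2 VA=0x2C17A31 (r,kernel):
  L0 @0x3F[0] → 0x52007  P=1,RW=1,US=1,PS=0
  L1 @0x52[22] → 0x55007  P=1,RW=1,US=1,PS=0
  L2 @0x55[23] → 0x59007  P=1,RW=1,US=1,PS=0
  ✓ 0x59A31  — 3 lookups
#3 VA=0x28241060E (r,kernel):
  L0 @0x3F[10] → 0x5A007  P=1,RW=1,US=1,PS=0
  L1 @0x5A[18] → 0x5B007  P=1,RW=1,US=1,PS=0
  L2 @0x5B[16] → 0x5F007  P=1,RW=1,US=1,PS=0
  ✓ 0x5F60E  — 3 lookups
#4 VA=0x4C0E00214 (r,kernel):
  L0 @0x3F[19] → 0x62007  P=1,RW=1,US=1,PS=0
  L1 @0x62[7] → 0x63087  P=1,RW=1,US=1,PS=1
  ✓ 0x63214 (huge @L1)  — 2 lookups
#5 VA=0x28241060E (r,kernel):
  TLB hit vpn=0x282410 → PA=0x5F60E

Access #0 fault: NONE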